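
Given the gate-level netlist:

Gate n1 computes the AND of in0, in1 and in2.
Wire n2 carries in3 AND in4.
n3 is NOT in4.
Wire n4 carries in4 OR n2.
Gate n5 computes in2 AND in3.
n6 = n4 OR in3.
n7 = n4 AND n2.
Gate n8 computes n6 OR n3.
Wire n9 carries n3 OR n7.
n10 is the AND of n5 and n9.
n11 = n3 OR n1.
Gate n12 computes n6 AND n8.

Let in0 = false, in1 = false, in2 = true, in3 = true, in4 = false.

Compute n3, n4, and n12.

n3 = true  n4 = false  n12 = true

n2 = in3 AND in4 = true AND false = false
n3 = NOT in4 = NOT false = true
n4 = in4 OR n2 = false OR false = false
n6 = n4 OR in3 = false OR true = true
n8 = n6 OR n3 = true OR true = true
n12 = n6 AND n8 = true AND true = true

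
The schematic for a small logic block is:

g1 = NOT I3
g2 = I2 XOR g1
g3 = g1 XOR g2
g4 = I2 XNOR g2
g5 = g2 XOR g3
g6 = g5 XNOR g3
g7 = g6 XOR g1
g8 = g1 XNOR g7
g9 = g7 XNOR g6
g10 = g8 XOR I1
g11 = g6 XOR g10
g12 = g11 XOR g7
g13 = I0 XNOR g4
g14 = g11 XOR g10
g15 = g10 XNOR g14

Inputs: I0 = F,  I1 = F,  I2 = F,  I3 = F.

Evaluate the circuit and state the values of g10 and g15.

g10 = T, g15 = F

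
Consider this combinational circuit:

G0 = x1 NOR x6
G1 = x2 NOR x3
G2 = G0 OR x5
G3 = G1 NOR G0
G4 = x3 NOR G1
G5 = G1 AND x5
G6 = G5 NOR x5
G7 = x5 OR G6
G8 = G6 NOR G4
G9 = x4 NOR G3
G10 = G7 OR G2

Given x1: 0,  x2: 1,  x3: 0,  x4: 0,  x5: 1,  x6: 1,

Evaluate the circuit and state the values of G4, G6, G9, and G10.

G4 = 1, G6 = 0, G9 = 0, G10 = 1

G0 = x1 NOR x6 = 0 NOR 1 = 0
G1 = x2 NOR x3 = 1 NOR 0 = 0
G2 = G0 OR x5 = 0 OR 1 = 1
G3 = G1 NOR G0 = 0 NOR 0 = 1
G4 = x3 NOR G1 = 0 NOR 0 = 1
G5 = G1 AND x5 = 0 AND 1 = 0
G6 = G5 NOR x5 = 0 NOR 1 = 0
G7 = x5 OR G6 = 1 OR 0 = 1
G9 = x4 NOR G3 = 0 NOR 1 = 0
G10 = G7 OR G2 = 1 OR 1 = 1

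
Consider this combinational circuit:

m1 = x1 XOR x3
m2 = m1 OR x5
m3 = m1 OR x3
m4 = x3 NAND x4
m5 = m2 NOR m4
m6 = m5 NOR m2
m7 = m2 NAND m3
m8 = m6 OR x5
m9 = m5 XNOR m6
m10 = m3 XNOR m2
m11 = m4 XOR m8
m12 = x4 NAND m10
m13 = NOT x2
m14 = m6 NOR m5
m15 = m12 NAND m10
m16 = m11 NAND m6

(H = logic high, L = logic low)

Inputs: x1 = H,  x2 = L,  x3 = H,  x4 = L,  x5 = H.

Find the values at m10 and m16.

m1 = x1 XOR x3 = H XOR H = L
m2 = m1 OR x5 = L OR H = H
m3 = m1 OR x3 = L OR H = H
m4 = x3 NAND x4 = H NAND L = H
m5 = m2 NOR m4 = H NOR H = L
m6 = m5 NOR m2 = L NOR H = L
m8 = m6 OR x5 = L OR H = H
m10 = m3 XNOR m2 = H XNOR H = H
m11 = m4 XOR m8 = H XOR H = L
m16 = m11 NAND m6 = L NAND L = H

m10 = H, m16 = H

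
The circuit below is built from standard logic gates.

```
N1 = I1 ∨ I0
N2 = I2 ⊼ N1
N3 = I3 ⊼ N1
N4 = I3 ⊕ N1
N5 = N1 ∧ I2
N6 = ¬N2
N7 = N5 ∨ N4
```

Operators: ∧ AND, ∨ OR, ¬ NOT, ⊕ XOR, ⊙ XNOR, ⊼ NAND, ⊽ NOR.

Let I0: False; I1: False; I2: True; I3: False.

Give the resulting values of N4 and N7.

N4 = False  N7 = False

N1 = I1 OR I0 = False OR False = False
N4 = I3 XOR N1 = False XOR False = False
N5 = N1 AND I2 = False AND True = False
N7 = N5 OR N4 = False OR False = False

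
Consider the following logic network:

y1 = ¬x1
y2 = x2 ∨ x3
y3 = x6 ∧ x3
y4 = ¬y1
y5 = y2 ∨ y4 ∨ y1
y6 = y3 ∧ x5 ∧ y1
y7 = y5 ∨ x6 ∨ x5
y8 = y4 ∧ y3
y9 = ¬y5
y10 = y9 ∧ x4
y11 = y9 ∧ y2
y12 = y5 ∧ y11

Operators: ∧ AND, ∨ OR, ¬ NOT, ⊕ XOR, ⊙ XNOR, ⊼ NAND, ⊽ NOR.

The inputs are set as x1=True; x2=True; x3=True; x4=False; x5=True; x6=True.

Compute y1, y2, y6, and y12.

y1 = NOT x1 = NOT True = False
y2 = x2 OR x3 = True OR True = True
y3 = x6 AND x3 = True AND True = True
y4 = NOT y1 = NOT False = True
y5 = y2 OR y4 OR y1 = True OR True OR False = True
y6 = y3 AND x5 AND y1 = True AND True AND False = False
y9 = NOT y5 = NOT True = False
y11 = y9 AND y2 = False AND True = False
y12 = y5 AND y11 = True AND False = False

y1 = False; y2 = True; y6 = False; y12 = False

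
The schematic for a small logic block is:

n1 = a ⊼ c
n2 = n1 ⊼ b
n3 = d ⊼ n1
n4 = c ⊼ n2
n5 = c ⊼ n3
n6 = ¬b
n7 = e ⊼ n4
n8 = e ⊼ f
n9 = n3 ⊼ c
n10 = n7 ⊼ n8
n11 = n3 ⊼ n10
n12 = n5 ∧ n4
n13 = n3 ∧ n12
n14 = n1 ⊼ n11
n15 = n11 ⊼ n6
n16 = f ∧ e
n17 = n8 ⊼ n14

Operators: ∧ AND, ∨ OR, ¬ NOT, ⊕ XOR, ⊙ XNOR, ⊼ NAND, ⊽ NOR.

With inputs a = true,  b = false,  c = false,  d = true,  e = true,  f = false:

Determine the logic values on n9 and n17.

n1 = a NAND c = true NAND false = true
n2 = n1 NAND b = true NAND false = true
n3 = d NAND n1 = true NAND true = false
n4 = c NAND n2 = false NAND true = true
n7 = e NAND n4 = true NAND true = false
n8 = e NAND f = true NAND false = true
n9 = n3 NAND c = false NAND false = true
n10 = n7 NAND n8 = false NAND true = true
n11 = n3 NAND n10 = false NAND true = true
n14 = n1 NAND n11 = true NAND true = false
n17 = n8 NAND n14 = true NAND false = true

n9 = true, n17 = true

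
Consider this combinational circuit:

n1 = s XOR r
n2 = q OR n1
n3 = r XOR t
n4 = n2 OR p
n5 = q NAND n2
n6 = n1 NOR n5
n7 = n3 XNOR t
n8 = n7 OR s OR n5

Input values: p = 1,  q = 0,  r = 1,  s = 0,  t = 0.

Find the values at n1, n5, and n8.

n1 = 1; n5 = 1; n8 = 1

n1 = s XOR r = 0 XOR 1 = 1
n2 = q OR n1 = 0 OR 1 = 1
n3 = r XOR t = 1 XOR 0 = 1
n5 = q NAND n2 = 0 NAND 1 = 1
n7 = n3 XNOR t = 1 XNOR 0 = 0
n8 = n7 OR s OR n5 = 0 OR 0 OR 1 = 1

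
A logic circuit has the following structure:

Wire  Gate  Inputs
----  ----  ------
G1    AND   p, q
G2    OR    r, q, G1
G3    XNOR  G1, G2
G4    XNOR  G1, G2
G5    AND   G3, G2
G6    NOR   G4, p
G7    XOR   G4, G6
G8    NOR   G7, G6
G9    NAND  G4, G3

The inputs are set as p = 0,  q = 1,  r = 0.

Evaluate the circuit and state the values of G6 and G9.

G6 = 1, G9 = 1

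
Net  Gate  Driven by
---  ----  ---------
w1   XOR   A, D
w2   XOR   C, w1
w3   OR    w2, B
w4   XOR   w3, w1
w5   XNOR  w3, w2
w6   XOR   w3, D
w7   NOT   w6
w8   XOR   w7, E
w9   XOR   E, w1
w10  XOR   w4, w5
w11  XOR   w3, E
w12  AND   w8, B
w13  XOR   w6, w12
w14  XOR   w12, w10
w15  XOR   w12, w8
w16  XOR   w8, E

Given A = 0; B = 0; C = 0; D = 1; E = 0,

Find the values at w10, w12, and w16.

w1 = A XOR D = 0 XOR 1 = 1
w2 = C XOR w1 = 0 XOR 1 = 1
w3 = w2 OR B = 1 OR 0 = 1
w4 = w3 XOR w1 = 1 XOR 1 = 0
w5 = w3 XNOR w2 = 1 XNOR 1 = 1
w6 = w3 XOR D = 1 XOR 1 = 0
w7 = NOT w6 = NOT 0 = 1
w8 = w7 XOR E = 1 XOR 0 = 1
w10 = w4 XOR w5 = 0 XOR 1 = 1
w12 = w8 AND B = 1 AND 0 = 0
w16 = w8 XOR E = 1 XOR 0 = 1

w10 = 1, w12 = 0, w16 = 1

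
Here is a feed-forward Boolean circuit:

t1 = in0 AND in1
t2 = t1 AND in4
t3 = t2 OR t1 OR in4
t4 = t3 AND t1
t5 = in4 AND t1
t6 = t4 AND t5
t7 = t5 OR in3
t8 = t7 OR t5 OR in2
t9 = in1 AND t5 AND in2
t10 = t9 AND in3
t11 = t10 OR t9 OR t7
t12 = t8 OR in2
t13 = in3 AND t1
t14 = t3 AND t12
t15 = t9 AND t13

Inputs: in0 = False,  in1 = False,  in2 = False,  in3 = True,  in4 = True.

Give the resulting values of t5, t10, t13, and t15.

t1 = in0 AND in1 = False AND False = False
t5 = in4 AND t1 = True AND False = False
t9 = in1 AND t5 AND in2 = False AND False AND False = False
t10 = t9 AND in3 = False AND True = False
t13 = in3 AND t1 = True AND False = False
t15 = t9 AND t13 = False AND False = False

t5 = False  t10 = False  t13 = False  t15 = False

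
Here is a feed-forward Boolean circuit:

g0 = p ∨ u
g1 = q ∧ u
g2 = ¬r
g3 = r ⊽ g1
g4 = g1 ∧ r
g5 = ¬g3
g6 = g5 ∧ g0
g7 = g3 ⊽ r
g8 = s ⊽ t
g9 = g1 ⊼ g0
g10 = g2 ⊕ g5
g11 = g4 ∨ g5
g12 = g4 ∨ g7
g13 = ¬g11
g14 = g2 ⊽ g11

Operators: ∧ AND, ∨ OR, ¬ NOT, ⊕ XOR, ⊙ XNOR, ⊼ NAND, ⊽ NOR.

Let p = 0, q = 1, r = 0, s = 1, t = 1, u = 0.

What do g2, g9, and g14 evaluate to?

g2 = 1  g9 = 1  g14 = 0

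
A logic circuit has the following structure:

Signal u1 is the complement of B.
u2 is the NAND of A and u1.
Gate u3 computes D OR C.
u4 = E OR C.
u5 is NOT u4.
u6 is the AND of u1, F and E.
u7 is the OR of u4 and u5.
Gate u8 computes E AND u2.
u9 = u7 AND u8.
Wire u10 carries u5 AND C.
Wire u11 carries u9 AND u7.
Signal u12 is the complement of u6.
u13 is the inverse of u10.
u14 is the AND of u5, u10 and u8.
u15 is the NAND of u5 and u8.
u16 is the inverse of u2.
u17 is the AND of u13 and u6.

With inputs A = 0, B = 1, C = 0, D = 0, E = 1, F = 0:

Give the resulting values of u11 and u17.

u1 = NOT B = NOT 1 = 0
u2 = A NAND u1 = 0 NAND 0 = 1
u4 = E OR C = 1 OR 0 = 1
u5 = NOT u4 = NOT 1 = 0
u6 = u1 AND F AND E = 0 AND 0 AND 1 = 0
u7 = u4 OR u5 = 1 OR 0 = 1
u8 = E AND u2 = 1 AND 1 = 1
u9 = u7 AND u8 = 1 AND 1 = 1
u10 = u5 AND C = 0 AND 0 = 0
u11 = u9 AND u7 = 1 AND 1 = 1
u13 = NOT u10 = NOT 0 = 1
u17 = u13 AND u6 = 1 AND 0 = 0

u11 = 1, u17 = 0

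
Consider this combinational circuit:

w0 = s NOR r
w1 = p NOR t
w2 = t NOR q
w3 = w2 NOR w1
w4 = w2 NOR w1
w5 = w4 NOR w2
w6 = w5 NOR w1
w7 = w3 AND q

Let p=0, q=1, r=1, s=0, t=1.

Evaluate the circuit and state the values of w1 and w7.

w1 = p NOR t = 0 NOR 1 = 0
w2 = t NOR q = 1 NOR 1 = 0
w3 = w2 NOR w1 = 0 NOR 0 = 1
w7 = w3 AND q = 1 AND 1 = 1

w1 = 0  w7 = 1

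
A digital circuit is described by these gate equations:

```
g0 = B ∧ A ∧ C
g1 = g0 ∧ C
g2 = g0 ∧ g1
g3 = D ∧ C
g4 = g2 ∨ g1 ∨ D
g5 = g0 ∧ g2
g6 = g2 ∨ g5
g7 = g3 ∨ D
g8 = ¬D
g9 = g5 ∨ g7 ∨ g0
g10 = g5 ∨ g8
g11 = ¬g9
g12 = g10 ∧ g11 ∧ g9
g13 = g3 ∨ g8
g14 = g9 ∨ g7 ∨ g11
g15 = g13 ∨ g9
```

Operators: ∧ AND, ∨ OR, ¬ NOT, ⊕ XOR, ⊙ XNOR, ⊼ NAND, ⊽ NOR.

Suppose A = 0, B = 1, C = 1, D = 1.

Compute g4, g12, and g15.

g4 = 1, g12 = 0, g15 = 1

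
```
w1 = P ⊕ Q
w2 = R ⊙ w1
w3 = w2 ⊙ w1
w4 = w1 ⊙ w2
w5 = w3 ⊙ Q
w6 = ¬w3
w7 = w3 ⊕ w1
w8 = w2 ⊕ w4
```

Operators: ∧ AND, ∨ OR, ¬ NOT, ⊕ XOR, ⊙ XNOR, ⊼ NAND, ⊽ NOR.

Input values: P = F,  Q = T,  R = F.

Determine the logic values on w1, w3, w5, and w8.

w1 = T, w3 = F, w5 = F, w8 = F

w1 = P XOR Q = F XOR T = T
w2 = R XNOR w1 = F XNOR T = F
w3 = w2 XNOR w1 = F XNOR T = F
w4 = w1 XNOR w2 = T XNOR F = F
w5 = w3 XNOR Q = F XNOR T = F
w8 = w2 XOR w4 = F XOR F = F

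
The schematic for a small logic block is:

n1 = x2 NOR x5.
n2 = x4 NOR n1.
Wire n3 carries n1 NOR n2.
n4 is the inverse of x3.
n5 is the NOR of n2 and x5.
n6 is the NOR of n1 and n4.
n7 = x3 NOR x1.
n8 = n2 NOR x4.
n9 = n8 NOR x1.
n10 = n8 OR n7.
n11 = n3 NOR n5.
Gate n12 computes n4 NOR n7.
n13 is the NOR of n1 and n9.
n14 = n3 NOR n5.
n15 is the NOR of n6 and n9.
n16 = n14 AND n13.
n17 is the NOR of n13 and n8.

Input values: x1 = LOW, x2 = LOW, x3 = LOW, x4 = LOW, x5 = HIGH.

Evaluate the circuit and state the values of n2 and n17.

n2 = HIGH  n17 = HIGH

n1 = x2 NOR x5 = LOW NOR HIGH = LOW
n2 = x4 NOR n1 = LOW NOR LOW = HIGH
n8 = n2 NOR x4 = HIGH NOR LOW = LOW
n9 = n8 NOR x1 = LOW NOR LOW = HIGH
n13 = n1 NOR n9 = LOW NOR HIGH = LOW
n17 = n13 NOR n8 = LOW NOR LOW = HIGH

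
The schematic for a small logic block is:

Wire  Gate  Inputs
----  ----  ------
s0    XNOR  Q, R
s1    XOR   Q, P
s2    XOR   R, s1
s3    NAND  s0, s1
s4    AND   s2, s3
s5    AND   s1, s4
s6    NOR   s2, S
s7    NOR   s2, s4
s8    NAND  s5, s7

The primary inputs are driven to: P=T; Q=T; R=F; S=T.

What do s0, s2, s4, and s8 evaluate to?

s0 = F, s2 = F, s4 = F, s8 = T

s0 = Q XNOR R = T XNOR F = F
s1 = Q XOR P = T XOR T = F
s2 = R XOR s1 = F XOR F = F
s3 = s0 NAND s1 = F NAND F = T
s4 = s2 AND s3 = F AND T = F
s5 = s1 AND s4 = F AND F = F
s7 = s2 NOR s4 = F NOR F = T
s8 = s5 NAND s7 = F NAND T = T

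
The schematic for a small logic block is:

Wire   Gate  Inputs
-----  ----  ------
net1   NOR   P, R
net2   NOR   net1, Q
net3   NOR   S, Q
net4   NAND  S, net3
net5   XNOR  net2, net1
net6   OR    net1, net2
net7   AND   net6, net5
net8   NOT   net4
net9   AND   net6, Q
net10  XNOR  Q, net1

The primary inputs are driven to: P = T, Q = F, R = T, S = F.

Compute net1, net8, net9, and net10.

net1 = P NOR R = T NOR T = F
net2 = net1 NOR Q = F NOR F = T
net3 = S NOR Q = F NOR F = T
net4 = S NAND net3 = F NAND T = T
net6 = net1 OR net2 = F OR T = T
net8 = NOT net4 = NOT T = F
net9 = net6 AND Q = T AND F = F
net10 = Q XNOR net1 = F XNOR F = T

net1 = F; net8 = F; net9 = F; net10 = T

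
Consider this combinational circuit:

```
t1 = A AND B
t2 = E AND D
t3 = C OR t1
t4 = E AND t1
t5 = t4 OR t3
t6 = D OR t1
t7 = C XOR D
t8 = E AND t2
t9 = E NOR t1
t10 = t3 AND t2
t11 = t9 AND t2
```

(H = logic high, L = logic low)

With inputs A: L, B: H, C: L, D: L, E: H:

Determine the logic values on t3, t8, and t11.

t3 = L, t8 = L, t11 = L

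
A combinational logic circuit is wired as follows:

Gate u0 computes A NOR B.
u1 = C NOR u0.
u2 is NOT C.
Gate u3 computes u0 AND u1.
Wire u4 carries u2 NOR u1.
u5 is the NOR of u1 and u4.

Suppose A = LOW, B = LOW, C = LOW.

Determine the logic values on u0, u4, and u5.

u0 = HIGH  u4 = LOW  u5 = HIGH

u0 = A NOR B = LOW NOR LOW = HIGH
u1 = C NOR u0 = LOW NOR HIGH = LOW
u2 = NOT C = NOT LOW = HIGH
u4 = u2 NOR u1 = HIGH NOR LOW = LOW
u5 = u1 NOR u4 = LOW NOR LOW = HIGH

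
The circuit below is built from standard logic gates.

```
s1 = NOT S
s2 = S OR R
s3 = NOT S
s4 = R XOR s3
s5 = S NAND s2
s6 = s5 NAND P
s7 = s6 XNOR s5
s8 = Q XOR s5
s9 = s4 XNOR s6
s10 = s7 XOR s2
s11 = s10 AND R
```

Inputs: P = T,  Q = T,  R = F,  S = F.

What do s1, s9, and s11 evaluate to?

s1 = T; s9 = F; s11 = F

s1 = NOT S = NOT F = T
s2 = S OR R = F OR F = F
s3 = NOT S = NOT F = T
s4 = R XOR s3 = F XOR T = T
s5 = S NAND s2 = F NAND F = T
s6 = s5 NAND P = T NAND T = F
s7 = s6 XNOR s5 = F XNOR T = F
s9 = s4 XNOR s6 = T XNOR F = F
s10 = s7 XOR s2 = F XOR F = F
s11 = s10 AND R = F AND F = F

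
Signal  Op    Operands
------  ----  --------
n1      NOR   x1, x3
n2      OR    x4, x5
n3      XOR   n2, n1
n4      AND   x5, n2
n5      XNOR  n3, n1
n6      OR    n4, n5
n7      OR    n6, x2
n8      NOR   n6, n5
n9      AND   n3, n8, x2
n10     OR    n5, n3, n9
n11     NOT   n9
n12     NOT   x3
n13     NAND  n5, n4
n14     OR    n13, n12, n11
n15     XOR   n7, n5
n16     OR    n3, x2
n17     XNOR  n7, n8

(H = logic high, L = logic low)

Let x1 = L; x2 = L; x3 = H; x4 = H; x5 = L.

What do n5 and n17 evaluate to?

n1 = x1 NOR x3 = L NOR H = L
n2 = x4 OR x5 = H OR L = H
n3 = n2 XOR n1 = H XOR L = H
n4 = x5 AND n2 = L AND H = L
n5 = n3 XNOR n1 = H XNOR L = L
n6 = n4 OR n5 = L OR L = L
n7 = n6 OR x2 = L OR L = L
n8 = n6 NOR n5 = L NOR L = H
n17 = n7 XNOR n8 = L XNOR H = L

n5 = L, n17 = L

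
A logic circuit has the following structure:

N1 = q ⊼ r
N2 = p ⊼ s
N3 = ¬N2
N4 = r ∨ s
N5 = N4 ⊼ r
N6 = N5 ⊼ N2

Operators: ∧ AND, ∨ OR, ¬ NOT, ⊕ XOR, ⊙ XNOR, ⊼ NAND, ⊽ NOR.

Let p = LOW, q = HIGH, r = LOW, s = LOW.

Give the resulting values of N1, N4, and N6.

N1 = q NAND r = HIGH NAND LOW = HIGH
N2 = p NAND s = LOW NAND LOW = HIGH
N4 = r OR s = LOW OR LOW = LOW
N5 = N4 NAND r = LOW NAND LOW = HIGH
N6 = N5 NAND N2 = HIGH NAND HIGH = LOW

N1 = HIGH  N4 = LOW  N6 = LOW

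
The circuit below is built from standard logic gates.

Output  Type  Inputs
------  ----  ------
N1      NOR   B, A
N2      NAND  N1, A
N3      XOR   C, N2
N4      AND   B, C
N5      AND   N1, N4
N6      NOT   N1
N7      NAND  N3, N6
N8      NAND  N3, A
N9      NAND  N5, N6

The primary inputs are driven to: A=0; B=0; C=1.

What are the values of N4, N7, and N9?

N1 = B NOR A = 0 NOR 0 = 1
N2 = N1 NAND A = 1 NAND 0 = 1
N3 = C XOR N2 = 1 XOR 1 = 0
N4 = B AND C = 0 AND 1 = 0
N5 = N1 AND N4 = 1 AND 0 = 0
N6 = NOT N1 = NOT 1 = 0
N7 = N3 NAND N6 = 0 NAND 0 = 1
N9 = N5 NAND N6 = 0 NAND 0 = 1

N4 = 0; N7 = 1; N9 = 1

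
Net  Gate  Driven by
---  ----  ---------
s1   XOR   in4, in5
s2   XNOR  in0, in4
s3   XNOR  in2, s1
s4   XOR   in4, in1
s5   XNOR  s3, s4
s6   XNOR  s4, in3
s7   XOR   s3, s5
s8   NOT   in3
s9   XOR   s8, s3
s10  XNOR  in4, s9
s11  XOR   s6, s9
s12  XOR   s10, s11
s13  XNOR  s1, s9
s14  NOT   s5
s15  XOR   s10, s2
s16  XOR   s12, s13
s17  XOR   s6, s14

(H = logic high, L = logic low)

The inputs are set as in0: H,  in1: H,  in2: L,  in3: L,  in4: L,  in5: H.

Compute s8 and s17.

s1 = in4 XOR in5 = L XOR H = H
s3 = in2 XNOR s1 = L XNOR H = L
s4 = in4 XOR in1 = L XOR H = H
s5 = s3 XNOR s4 = L XNOR H = L
s6 = s4 XNOR in3 = H XNOR L = L
s8 = NOT in3 = NOT L = H
s14 = NOT s5 = NOT L = H
s17 = s6 XOR s14 = L XOR H = H

s8 = H  s17 = H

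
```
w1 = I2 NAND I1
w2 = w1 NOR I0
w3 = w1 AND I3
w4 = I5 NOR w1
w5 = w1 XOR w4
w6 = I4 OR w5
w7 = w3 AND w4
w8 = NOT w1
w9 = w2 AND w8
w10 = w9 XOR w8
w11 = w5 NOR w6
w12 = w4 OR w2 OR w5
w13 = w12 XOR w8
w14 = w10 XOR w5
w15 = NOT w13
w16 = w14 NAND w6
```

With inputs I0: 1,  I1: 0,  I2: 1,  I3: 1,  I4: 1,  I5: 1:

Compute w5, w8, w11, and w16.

w5 = 1; w8 = 0; w11 = 0; w16 = 0

w1 = I2 NAND I1 = 1 NAND 0 = 1
w2 = w1 NOR I0 = 1 NOR 1 = 0
w4 = I5 NOR w1 = 1 NOR 1 = 0
w5 = w1 XOR w4 = 1 XOR 0 = 1
w6 = I4 OR w5 = 1 OR 1 = 1
w8 = NOT w1 = NOT 1 = 0
w9 = w2 AND w8 = 0 AND 0 = 0
w10 = w9 XOR w8 = 0 XOR 0 = 0
w11 = w5 NOR w6 = 1 NOR 1 = 0
w14 = w10 XOR w5 = 0 XOR 1 = 1
w16 = w14 NAND w6 = 1 NAND 1 = 0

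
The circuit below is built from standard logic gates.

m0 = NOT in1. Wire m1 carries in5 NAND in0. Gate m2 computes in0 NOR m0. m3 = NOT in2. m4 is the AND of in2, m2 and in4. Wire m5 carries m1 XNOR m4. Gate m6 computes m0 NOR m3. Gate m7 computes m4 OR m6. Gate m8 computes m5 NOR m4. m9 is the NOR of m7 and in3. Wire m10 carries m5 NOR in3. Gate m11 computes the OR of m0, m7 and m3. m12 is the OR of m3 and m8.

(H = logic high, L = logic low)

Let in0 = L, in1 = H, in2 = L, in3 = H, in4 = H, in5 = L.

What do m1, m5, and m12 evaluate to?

m1 = H; m5 = L; m12 = H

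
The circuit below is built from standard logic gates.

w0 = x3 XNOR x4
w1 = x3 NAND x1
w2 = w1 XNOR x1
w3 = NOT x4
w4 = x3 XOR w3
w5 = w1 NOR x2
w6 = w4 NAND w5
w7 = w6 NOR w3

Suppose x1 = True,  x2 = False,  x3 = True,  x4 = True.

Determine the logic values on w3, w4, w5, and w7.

w1 = x3 NAND x1 = True NAND True = False
w3 = NOT x4 = NOT True = False
w4 = x3 XOR w3 = True XOR False = True
w5 = w1 NOR x2 = False NOR False = True
w6 = w4 NAND w5 = True NAND True = False
w7 = w6 NOR w3 = False NOR False = True

w3 = False  w4 = True  w5 = True  w7 = True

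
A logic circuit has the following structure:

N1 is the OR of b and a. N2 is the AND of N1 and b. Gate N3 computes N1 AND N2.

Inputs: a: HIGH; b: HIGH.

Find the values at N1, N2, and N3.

N1 = HIGH; N2 = HIGH; N3 = HIGH

N1 = b OR a = HIGH OR HIGH = HIGH
N2 = N1 AND b = HIGH AND HIGH = HIGH
N3 = N1 AND N2 = HIGH AND HIGH = HIGH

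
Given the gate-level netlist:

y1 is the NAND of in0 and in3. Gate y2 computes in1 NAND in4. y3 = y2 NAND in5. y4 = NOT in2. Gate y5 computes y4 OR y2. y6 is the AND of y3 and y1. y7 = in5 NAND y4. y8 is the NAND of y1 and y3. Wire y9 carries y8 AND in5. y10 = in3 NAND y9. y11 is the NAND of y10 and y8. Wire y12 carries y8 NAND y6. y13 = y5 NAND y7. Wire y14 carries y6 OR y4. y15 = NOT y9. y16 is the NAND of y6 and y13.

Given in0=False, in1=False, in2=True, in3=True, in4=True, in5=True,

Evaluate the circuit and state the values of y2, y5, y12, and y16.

y2 = True  y5 = True  y12 = True  y16 = True

y1 = in0 NAND in3 = False NAND True = True
y2 = in1 NAND in4 = False NAND True = True
y3 = y2 NAND in5 = True NAND True = False
y4 = NOT in2 = NOT True = False
y5 = y4 OR y2 = False OR True = True
y6 = y3 AND y1 = False AND True = False
y7 = in5 NAND y4 = True NAND False = True
y8 = y1 NAND y3 = True NAND False = True
y12 = y8 NAND y6 = True NAND False = True
y13 = y5 NAND y7 = True NAND True = False
y16 = y6 NAND y13 = False NAND False = True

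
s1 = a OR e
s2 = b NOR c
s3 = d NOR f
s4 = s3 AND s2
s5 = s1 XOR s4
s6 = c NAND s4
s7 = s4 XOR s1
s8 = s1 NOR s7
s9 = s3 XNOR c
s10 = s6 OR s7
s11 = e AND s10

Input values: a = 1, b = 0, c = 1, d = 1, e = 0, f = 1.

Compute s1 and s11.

s1 = a OR e = 1 OR 0 = 1
s2 = b NOR c = 0 NOR 1 = 0
s3 = d NOR f = 1 NOR 1 = 0
s4 = s3 AND s2 = 0 AND 0 = 0
s6 = c NAND s4 = 1 NAND 0 = 1
s7 = s4 XOR s1 = 0 XOR 1 = 1
s10 = s6 OR s7 = 1 OR 1 = 1
s11 = e AND s10 = 0 AND 1 = 0

s1 = 1  s11 = 0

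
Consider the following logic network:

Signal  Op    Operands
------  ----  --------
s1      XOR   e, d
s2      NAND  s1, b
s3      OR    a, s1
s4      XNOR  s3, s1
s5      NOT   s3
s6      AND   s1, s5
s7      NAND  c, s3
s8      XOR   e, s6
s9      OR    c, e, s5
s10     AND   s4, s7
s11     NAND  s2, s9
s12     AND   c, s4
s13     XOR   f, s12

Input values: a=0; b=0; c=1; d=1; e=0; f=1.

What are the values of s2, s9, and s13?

s1 = e XOR d = 0 XOR 1 = 1
s2 = s1 NAND b = 1 NAND 0 = 1
s3 = a OR s1 = 0 OR 1 = 1
s4 = s3 XNOR s1 = 1 XNOR 1 = 1
s5 = NOT s3 = NOT 1 = 0
s9 = c OR e OR s5 = 1 OR 0 OR 0 = 1
s12 = c AND s4 = 1 AND 1 = 1
s13 = f XOR s12 = 1 XOR 1 = 0

s2 = 1  s9 = 1  s13 = 0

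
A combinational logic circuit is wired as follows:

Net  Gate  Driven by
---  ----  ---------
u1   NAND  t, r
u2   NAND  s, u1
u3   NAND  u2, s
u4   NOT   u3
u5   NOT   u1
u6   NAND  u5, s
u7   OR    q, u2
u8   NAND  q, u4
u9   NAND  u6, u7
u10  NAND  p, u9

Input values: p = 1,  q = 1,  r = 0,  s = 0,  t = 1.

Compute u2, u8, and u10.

u1 = t NAND r = 1 NAND 0 = 1
u2 = s NAND u1 = 0 NAND 1 = 1
u3 = u2 NAND s = 1 NAND 0 = 1
u4 = NOT u3 = NOT 1 = 0
u5 = NOT u1 = NOT 1 = 0
u6 = u5 NAND s = 0 NAND 0 = 1
u7 = q OR u2 = 1 OR 1 = 1
u8 = q NAND u4 = 1 NAND 0 = 1
u9 = u6 NAND u7 = 1 NAND 1 = 0
u10 = p NAND u9 = 1 NAND 0 = 1

u2 = 1; u8 = 1; u10 = 1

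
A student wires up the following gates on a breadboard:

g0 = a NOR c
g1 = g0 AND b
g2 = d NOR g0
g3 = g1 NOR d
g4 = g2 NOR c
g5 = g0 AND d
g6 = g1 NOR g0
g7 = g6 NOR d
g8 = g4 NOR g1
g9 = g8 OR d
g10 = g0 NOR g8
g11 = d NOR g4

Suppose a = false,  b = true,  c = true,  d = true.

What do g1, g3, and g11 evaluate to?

g1 = false  g3 = false  g11 = false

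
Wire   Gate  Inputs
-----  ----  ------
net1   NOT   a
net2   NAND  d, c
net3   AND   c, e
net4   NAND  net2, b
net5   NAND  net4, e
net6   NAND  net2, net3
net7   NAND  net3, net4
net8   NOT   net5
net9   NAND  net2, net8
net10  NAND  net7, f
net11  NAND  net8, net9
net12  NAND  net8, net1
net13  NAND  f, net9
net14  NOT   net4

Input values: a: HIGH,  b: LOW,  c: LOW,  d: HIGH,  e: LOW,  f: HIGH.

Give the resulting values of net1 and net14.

net1 = LOW; net14 = LOW

net1 = NOT a = NOT HIGH = LOW
net2 = d NAND c = HIGH NAND LOW = HIGH
net4 = net2 NAND b = HIGH NAND LOW = HIGH
net14 = NOT net4 = NOT HIGH = LOW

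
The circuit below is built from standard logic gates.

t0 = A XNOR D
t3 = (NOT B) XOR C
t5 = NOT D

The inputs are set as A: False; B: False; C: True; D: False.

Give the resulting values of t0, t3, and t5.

t0 = True  t3 = False  t5 = True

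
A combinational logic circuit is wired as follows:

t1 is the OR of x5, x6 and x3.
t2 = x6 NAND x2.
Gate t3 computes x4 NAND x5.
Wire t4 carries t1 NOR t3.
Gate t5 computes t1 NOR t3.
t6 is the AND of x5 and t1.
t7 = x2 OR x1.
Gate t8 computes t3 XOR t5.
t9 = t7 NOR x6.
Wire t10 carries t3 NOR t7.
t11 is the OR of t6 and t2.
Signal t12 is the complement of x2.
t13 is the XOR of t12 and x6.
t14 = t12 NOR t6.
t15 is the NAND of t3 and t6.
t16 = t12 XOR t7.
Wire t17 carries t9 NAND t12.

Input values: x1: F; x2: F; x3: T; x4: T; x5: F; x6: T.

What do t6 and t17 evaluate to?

t6 = F; t17 = T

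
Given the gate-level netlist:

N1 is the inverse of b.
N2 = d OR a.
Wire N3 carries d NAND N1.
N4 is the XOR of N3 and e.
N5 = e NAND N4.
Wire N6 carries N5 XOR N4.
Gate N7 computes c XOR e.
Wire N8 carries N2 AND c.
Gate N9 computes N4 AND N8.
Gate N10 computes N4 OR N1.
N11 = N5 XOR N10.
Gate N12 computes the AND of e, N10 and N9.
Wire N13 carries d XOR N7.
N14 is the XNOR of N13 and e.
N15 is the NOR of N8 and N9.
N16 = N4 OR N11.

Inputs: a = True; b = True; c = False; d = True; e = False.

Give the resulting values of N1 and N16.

N1 = False  N16 = True

N1 = NOT b = NOT True = False
N3 = d NAND N1 = True NAND False = True
N4 = N3 XOR e = True XOR False = True
N5 = e NAND N4 = False NAND True = True
N10 = N4 OR N1 = True OR False = True
N11 = N5 XOR N10 = True XOR True = False
N16 = N4 OR N11 = True OR False = True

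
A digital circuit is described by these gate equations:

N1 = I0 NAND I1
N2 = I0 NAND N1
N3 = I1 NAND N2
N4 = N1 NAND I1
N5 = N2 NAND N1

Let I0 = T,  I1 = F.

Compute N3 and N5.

N1 = I0 NAND I1 = T NAND F = T
N2 = I0 NAND N1 = T NAND T = F
N3 = I1 NAND N2 = F NAND F = T
N5 = N2 NAND N1 = F NAND T = T

N3 = T, N5 = T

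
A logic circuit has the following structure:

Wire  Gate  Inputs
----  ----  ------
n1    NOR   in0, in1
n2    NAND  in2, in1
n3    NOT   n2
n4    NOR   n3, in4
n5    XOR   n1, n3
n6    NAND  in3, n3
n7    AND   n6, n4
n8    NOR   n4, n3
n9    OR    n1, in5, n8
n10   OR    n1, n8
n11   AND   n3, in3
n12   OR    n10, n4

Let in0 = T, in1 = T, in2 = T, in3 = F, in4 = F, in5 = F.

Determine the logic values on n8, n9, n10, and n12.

n1 = in0 NOR in1 = T NOR T = F
n2 = in2 NAND in1 = T NAND T = F
n3 = NOT n2 = NOT F = T
n4 = n3 NOR in4 = T NOR F = F
n8 = n4 NOR n3 = F NOR T = F
n9 = n1 OR in5 OR n8 = F OR F OR F = F
n10 = n1 OR n8 = F OR F = F
n12 = n10 OR n4 = F OR F = F

n8 = F  n9 = F  n10 = F  n12 = F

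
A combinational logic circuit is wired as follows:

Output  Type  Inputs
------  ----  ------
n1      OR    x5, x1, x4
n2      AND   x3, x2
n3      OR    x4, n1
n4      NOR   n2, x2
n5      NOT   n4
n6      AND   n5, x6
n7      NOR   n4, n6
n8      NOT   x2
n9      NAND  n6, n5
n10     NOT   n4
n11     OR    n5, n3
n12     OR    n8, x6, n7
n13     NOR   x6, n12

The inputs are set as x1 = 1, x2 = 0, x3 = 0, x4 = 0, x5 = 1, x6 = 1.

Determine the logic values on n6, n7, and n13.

n6 = 0, n7 = 0, n13 = 0

n2 = x3 AND x2 = 0 AND 0 = 0
n4 = n2 NOR x2 = 0 NOR 0 = 1
n5 = NOT n4 = NOT 1 = 0
n6 = n5 AND x6 = 0 AND 1 = 0
n7 = n4 NOR n6 = 1 NOR 0 = 0
n8 = NOT x2 = NOT 0 = 1
n12 = n8 OR x6 OR n7 = 1 OR 1 OR 0 = 1
n13 = x6 NOR n12 = 1 NOR 1 = 0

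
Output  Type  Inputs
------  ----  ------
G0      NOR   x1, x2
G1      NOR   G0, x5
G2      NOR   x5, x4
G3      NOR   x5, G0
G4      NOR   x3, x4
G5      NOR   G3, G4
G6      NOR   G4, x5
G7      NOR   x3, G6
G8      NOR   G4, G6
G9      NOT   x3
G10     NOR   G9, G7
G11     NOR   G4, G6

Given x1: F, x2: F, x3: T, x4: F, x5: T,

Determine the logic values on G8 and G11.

G4 = x3 NOR x4 = T NOR F = F
G6 = G4 NOR x5 = F NOR T = F
G8 = G4 NOR G6 = F NOR F = T
G11 = G4 NOR G6 = F NOR F = T

G8 = T  G11 = T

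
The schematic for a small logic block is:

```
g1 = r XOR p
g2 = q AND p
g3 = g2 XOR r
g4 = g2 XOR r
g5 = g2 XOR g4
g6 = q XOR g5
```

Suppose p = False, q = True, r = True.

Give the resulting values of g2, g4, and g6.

g2 = q AND p = True AND False = False
g4 = g2 XOR r = False XOR True = True
g5 = g2 XOR g4 = False XOR True = True
g6 = q XOR g5 = True XOR True = False

g2 = False; g4 = True; g6 = False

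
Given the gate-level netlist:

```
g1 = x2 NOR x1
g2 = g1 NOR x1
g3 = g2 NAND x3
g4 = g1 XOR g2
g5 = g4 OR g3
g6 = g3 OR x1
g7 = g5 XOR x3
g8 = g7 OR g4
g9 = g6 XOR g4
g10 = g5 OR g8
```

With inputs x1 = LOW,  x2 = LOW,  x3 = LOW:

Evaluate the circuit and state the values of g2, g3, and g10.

g1 = x2 NOR x1 = LOW NOR LOW = HIGH
g2 = g1 NOR x1 = HIGH NOR LOW = LOW
g3 = g2 NAND x3 = LOW NAND LOW = HIGH
g4 = g1 XOR g2 = HIGH XOR LOW = HIGH
g5 = g4 OR g3 = HIGH OR HIGH = HIGH
g7 = g5 XOR x3 = HIGH XOR LOW = HIGH
g8 = g7 OR g4 = HIGH OR HIGH = HIGH
g10 = g5 OR g8 = HIGH OR HIGH = HIGH

g2 = LOW, g3 = HIGH, g10 = HIGH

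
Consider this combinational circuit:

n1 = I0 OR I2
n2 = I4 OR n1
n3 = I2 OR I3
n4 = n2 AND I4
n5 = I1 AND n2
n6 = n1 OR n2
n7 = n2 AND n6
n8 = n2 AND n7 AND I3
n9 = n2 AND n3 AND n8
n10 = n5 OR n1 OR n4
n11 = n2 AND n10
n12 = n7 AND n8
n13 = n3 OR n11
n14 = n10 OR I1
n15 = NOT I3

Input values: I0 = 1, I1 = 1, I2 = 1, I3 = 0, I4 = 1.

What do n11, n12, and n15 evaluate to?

n1 = I0 OR I2 = 1 OR 1 = 1
n2 = I4 OR n1 = 1 OR 1 = 1
n4 = n2 AND I4 = 1 AND 1 = 1
n5 = I1 AND n2 = 1 AND 1 = 1
n6 = n1 OR n2 = 1 OR 1 = 1
n7 = n2 AND n6 = 1 AND 1 = 1
n8 = n2 AND n7 AND I3 = 1 AND 1 AND 0 = 0
n10 = n5 OR n1 OR n4 = 1 OR 1 OR 1 = 1
n11 = n2 AND n10 = 1 AND 1 = 1
n12 = n7 AND n8 = 1 AND 0 = 0
n15 = NOT I3 = NOT 0 = 1

n11 = 1; n12 = 0; n15 = 1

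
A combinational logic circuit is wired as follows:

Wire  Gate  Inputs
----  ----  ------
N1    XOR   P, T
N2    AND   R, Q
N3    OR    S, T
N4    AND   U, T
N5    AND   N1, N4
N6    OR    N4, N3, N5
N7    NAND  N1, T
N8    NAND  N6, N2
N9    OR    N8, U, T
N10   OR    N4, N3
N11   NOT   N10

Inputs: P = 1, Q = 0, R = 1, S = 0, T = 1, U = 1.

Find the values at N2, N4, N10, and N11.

N2 = R AND Q = 1 AND 0 = 0
N3 = S OR T = 0 OR 1 = 1
N4 = U AND T = 1 AND 1 = 1
N10 = N4 OR N3 = 1 OR 1 = 1
N11 = NOT N10 = NOT 1 = 0

N2 = 0  N4 = 1  N10 = 1  N11 = 0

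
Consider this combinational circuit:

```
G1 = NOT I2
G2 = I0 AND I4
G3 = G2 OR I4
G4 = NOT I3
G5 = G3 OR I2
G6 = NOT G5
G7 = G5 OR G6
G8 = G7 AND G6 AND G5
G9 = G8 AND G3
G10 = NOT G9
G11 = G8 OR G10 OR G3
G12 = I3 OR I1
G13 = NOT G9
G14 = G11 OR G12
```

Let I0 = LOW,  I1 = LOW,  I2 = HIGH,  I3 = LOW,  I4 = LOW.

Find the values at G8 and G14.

G8 = LOW, G14 = HIGH

G2 = I0 AND I4 = LOW AND LOW = LOW
G3 = G2 OR I4 = LOW OR LOW = LOW
G5 = G3 OR I2 = LOW OR HIGH = HIGH
G6 = NOT G5 = NOT HIGH = LOW
G7 = G5 OR G6 = HIGH OR LOW = HIGH
G8 = G7 AND G6 AND G5 = HIGH AND LOW AND HIGH = LOW
G9 = G8 AND G3 = LOW AND LOW = LOW
G10 = NOT G9 = NOT LOW = HIGH
G11 = G8 OR G10 OR G3 = LOW OR HIGH OR LOW = HIGH
G12 = I3 OR I1 = LOW OR LOW = LOW
G14 = G11 OR G12 = HIGH OR LOW = HIGH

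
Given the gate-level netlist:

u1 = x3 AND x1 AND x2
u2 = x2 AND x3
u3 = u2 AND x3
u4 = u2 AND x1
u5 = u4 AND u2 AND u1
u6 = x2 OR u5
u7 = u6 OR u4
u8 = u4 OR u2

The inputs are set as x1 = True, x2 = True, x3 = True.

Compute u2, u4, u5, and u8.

u2 = True, u4 = True, u5 = True, u8 = True

u1 = x3 AND x1 AND x2 = True AND True AND True = True
u2 = x2 AND x3 = True AND True = True
u4 = u2 AND x1 = True AND True = True
u5 = u4 AND u2 AND u1 = True AND True AND True = True
u8 = u4 OR u2 = True OR True = True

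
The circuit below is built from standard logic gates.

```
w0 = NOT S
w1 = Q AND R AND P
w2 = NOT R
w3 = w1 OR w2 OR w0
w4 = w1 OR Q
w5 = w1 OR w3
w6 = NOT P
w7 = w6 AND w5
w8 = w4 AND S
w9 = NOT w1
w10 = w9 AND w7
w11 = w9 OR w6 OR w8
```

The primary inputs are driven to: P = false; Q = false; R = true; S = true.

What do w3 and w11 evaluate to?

w0 = NOT S = NOT true = false
w1 = Q AND R AND P = false AND true AND false = false
w2 = NOT R = NOT true = false
w3 = w1 OR w2 OR w0 = false OR false OR false = false
w4 = w1 OR Q = false OR false = false
w6 = NOT P = NOT false = true
w8 = w4 AND S = false AND true = false
w9 = NOT w1 = NOT false = true
w11 = w9 OR w6 OR w8 = true OR true OR false = true

w3 = false, w11 = true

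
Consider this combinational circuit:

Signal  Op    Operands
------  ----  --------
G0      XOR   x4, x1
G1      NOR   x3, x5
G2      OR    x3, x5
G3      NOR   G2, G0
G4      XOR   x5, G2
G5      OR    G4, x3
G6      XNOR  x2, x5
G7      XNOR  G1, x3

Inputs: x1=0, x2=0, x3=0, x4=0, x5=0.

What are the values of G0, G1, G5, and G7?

G0 = 0  G1 = 1  G5 = 0  G7 = 0

G0 = x4 XOR x1 = 0 XOR 0 = 0
G1 = x3 NOR x5 = 0 NOR 0 = 1
G2 = x3 OR x5 = 0 OR 0 = 0
G4 = x5 XOR G2 = 0 XOR 0 = 0
G5 = G4 OR x3 = 0 OR 0 = 0
G7 = G1 XNOR x3 = 1 XNOR 0 = 0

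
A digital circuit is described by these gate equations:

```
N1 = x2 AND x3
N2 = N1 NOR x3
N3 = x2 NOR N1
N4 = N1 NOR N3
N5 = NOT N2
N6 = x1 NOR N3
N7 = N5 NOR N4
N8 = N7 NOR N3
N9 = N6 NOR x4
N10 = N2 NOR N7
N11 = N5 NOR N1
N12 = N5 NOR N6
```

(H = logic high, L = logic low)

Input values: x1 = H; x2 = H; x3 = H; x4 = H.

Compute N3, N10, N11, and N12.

N3 = L; N10 = H; N11 = L; N12 = L

N1 = x2 AND x3 = H AND H = H
N2 = N1 NOR x3 = H NOR H = L
N3 = x2 NOR N1 = H NOR H = L
N4 = N1 NOR N3 = H NOR L = L
N5 = NOT N2 = NOT L = H
N6 = x1 NOR N3 = H NOR L = L
N7 = N5 NOR N4 = H NOR L = L
N10 = N2 NOR N7 = L NOR L = H
N11 = N5 NOR N1 = H NOR H = L
N12 = N5 NOR N6 = H NOR L = L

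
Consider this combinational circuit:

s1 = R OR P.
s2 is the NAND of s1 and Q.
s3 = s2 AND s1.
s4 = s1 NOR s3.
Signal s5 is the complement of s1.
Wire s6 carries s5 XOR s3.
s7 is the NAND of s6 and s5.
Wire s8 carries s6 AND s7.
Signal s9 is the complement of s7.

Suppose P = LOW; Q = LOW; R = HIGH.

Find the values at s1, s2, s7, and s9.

s1 = HIGH, s2 = HIGH, s7 = HIGH, s9 = LOW

s1 = R OR P = HIGH OR LOW = HIGH
s2 = s1 NAND Q = HIGH NAND LOW = HIGH
s3 = s2 AND s1 = HIGH AND HIGH = HIGH
s5 = NOT s1 = NOT HIGH = LOW
s6 = s5 XOR s3 = LOW XOR HIGH = HIGH
s7 = s6 NAND s5 = HIGH NAND LOW = HIGH
s9 = NOT s7 = NOT HIGH = LOW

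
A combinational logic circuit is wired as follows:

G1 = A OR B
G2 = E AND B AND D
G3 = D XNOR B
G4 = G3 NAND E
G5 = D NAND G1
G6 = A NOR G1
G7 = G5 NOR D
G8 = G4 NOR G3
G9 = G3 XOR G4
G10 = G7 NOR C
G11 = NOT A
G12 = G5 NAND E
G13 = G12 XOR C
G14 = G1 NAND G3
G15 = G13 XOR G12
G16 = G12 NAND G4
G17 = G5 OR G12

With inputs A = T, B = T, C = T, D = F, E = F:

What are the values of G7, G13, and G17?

G7 = F  G13 = F  G17 = T

G1 = A OR B = T OR T = T
G5 = D NAND G1 = F NAND T = T
G7 = G5 NOR D = T NOR F = F
G12 = G5 NAND E = T NAND F = T
G13 = G12 XOR C = T XOR T = F
G17 = G5 OR G12 = T OR T = T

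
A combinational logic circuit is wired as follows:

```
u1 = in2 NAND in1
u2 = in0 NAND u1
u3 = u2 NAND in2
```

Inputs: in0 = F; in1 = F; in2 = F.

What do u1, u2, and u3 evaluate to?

u1 = T; u2 = T; u3 = T

u1 = in2 NAND in1 = F NAND F = T
u2 = in0 NAND u1 = F NAND T = T
u3 = u2 NAND in2 = T NAND F = T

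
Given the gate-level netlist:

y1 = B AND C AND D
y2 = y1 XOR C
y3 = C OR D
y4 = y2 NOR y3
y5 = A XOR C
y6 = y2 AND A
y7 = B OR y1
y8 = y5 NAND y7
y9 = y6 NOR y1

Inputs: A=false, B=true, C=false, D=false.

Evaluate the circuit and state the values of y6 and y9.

y6 = false; y9 = true

y1 = B AND C AND D = true AND false AND false = false
y2 = y1 XOR C = false XOR false = false
y6 = y2 AND A = false AND false = false
y9 = y6 NOR y1 = false NOR false = true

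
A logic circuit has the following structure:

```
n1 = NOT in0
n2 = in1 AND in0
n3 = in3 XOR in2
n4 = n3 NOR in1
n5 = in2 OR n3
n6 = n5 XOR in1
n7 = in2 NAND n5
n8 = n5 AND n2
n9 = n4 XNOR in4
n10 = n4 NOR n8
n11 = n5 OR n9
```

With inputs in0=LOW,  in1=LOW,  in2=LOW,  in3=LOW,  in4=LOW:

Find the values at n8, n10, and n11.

n8 = LOW, n10 = LOW, n11 = LOW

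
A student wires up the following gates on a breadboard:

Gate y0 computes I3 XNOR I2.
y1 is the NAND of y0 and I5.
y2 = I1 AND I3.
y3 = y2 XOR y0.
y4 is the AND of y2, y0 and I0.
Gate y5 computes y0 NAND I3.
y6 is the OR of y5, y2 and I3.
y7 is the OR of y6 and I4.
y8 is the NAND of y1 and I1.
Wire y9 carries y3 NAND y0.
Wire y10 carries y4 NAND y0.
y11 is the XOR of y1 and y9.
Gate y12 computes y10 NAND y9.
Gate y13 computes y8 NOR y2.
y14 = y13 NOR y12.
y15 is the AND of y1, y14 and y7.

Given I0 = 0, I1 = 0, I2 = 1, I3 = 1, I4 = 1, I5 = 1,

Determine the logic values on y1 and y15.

y1 = 0, y15 = 0

y0 = I3 XNOR I2 = 1 XNOR 1 = 1
y1 = y0 NAND I5 = 1 NAND 1 = 0
y2 = I1 AND I3 = 0 AND 1 = 0
y3 = y2 XOR y0 = 0 XOR 1 = 1
y4 = y2 AND y0 AND I0 = 0 AND 1 AND 0 = 0
y5 = y0 NAND I3 = 1 NAND 1 = 0
y6 = y5 OR y2 OR I3 = 0 OR 0 OR 1 = 1
y7 = y6 OR I4 = 1 OR 1 = 1
y8 = y1 NAND I1 = 0 NAND 0 = 1
y9 = y3 NAND y0 = 1 NAND 1 = 0
y10 = y4 NAND y0 = 0 NAND 1 = 1
y12 = y10 NAND y9 = 1 NAND 0 = 1
y13 = y8 NOR y2 = 1 NOR 0 = 0
y14 = y13 NOR y12 = 0 NOR 1 = 0
y15 = y1 AND y14 AND y7 = 0 AND 0 AND 1 = 0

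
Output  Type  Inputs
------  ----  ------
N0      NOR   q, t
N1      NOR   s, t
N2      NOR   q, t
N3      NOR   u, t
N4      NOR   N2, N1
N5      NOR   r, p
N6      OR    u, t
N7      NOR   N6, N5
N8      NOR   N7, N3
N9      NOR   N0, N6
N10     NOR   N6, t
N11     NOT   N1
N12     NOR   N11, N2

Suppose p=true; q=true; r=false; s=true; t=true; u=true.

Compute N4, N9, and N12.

N0 = q NOR t = true NOR true = false
N1 = s NOR t = true NOR true = false
N2 = q NOR t = true NOR true = false
N4 = N2 NOR N1 = false NOR false = true
N6 = u OR t = true OR true = true
N9 = N0 NOR N6 = false NOR true = false
N11 = NOT N1 = NOT false = true
N12 = N11 NOR N2 = true NOR false = false

N4 = true, N9 = false, N12 = false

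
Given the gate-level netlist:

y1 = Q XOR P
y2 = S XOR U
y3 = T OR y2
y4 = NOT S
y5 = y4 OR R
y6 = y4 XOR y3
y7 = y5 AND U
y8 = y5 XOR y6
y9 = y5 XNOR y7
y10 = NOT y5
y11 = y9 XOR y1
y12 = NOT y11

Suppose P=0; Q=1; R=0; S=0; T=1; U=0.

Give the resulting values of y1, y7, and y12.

y1 = Q XOR P = 1 XOR 0 = 1
y4 = NOT S = NOT 0 = 1
y5 = y4 OR R = 1 OR 0 = 1
y7 = y5 AND U = 1 AND 0 = 0
y9 = y5 XNOR y7 = 1 XNOR 0 = 0
y11 = y9 XOR y1 = 0 XOR 1 = 1
y12 = NOT y11 = NOT 1 = 0

y1 = 1  y7 = 0  y12 = 0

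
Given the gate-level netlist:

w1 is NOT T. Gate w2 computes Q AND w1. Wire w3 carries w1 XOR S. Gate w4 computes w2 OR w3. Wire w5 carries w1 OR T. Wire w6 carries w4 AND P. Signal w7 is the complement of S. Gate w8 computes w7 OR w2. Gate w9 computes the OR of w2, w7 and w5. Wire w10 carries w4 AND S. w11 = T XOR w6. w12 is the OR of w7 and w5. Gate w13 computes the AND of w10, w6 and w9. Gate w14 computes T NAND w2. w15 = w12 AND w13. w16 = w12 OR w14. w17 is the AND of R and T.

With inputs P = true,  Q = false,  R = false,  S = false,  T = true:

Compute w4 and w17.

w1 = NOT T = NOT true = false
w2 = Q AND w1 = false AND false = false
w3 = w1 XOR S = false XOR false = false
w4 = w2 OR w3 = false OR false = false
w17 = R AND T = false AND true = false

w4 = false, w17 = false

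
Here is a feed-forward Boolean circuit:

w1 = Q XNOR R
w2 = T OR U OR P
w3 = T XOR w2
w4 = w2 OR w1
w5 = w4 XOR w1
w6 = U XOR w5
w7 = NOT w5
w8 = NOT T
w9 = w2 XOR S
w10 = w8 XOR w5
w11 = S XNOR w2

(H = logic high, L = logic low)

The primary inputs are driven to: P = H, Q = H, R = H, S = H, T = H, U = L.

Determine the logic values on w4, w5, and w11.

w1 = Q XNOR R = H XNOR H = H
w2 = T OR U OR P = H OR L OR H = H
w4 = w2 OR w1 = H OR H = H
w5 = w4 XOR w1 = H XOR H = L
w11 = S XNOR w2 = H XNOR H = H

w4 = H, w5 = L, w11 = H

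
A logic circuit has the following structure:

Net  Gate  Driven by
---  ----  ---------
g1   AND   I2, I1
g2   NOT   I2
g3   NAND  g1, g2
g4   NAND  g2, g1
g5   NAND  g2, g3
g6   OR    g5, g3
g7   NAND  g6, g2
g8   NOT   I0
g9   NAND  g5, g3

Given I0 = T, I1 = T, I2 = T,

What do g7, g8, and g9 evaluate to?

g1 = I2 AND I1 = T AND T = T
g2 = NOT I2 = NOT T = F
g3 = g1 NAND g2 = T NAND F = T
g5 = g2 NAND g3 = F NAND T = T
g6 = g5 OR g3 = T OR T = T
g7 = g6 NAND g2 = T NAND F = T
g8 = NOT I0 = NOT T = F
g9 = g5 NAND g3 = T NAND T = F

g7 = T, g8 = F, g9 = F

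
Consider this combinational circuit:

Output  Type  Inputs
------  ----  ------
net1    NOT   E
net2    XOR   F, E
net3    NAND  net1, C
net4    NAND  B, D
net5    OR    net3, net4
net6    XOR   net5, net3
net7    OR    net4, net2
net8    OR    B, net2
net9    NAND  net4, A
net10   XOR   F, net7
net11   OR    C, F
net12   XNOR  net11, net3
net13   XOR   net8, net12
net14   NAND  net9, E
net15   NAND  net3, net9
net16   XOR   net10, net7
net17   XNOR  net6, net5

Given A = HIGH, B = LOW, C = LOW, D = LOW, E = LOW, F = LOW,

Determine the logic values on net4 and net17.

net4 = HIGH  net17 = LOW

net1 = NOT E = NOT LOW = HIGH
net3 = net1 NAND C = HIGH NAND LOW = HIGH
net4 = B NAND D = LOW NAND LOW = HIGH
net5 = net3 OR net4 = HIGH OR HIGH = HIGH
net6 = net5 XOR net3 = HIGH XOR HIGH = LOW
net17 = net6 XNOR net5 = LOW XNOR HIGH = LOW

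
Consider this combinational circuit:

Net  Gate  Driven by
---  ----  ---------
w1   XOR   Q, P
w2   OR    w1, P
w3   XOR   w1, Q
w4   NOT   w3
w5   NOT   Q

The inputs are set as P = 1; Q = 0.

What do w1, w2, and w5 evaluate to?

w1 = 1  w2 = 1  w5 = 1

w1 = Q XOR P = 0 XOR 1 = 1
w2 = w1 OR P = 1 OR 1 = 1
w5 = NOT Q = NOT 0 = 1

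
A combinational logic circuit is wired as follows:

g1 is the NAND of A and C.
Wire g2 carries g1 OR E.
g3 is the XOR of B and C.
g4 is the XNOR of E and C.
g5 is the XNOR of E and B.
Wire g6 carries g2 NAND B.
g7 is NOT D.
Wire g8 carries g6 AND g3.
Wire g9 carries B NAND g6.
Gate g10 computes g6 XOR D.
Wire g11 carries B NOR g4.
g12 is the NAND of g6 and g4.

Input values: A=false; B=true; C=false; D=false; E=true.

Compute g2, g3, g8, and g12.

g2 = true  g3 = true  g8 = false  g12 = true

g1 = A NAND C = false NAND false = true
g2 = g1 OR E = true OR true = true
g3 = B XOR C = true XOR false = true
g4 = E XNOR C = true XNOR false = false
g6 = g2 NAND B = true NAND true = false
g8 = g6 AND g3 = false AND true = false
g12 = g6 NAND g4 = false NAND false = true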